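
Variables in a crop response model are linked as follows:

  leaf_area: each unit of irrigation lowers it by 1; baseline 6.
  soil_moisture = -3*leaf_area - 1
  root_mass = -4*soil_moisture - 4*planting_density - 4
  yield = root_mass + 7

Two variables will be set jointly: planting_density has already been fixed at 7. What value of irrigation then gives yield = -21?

irrigation = 6

With planting_density held at 7:
Substituting into the soil_moisture equation gives soil_moisture = 3*irrigation - 19.
root_mass becomes -12*irrigation + 44.
Substituting into the yield equation gives yield = -12*irrigation + 51.
Solve -12*irrigation + 51 = -21: irrigation = (-21 - 51) / -12 = 6.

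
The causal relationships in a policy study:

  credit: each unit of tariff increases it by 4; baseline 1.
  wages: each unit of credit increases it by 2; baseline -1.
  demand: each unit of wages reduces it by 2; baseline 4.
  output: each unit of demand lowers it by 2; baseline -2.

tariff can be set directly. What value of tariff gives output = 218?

tariff = 7

Substituting into the wages equation gives wages = 8*tariff + 1.
So demand = -16*tariff + 2.
output becomes 32*tariff - 6.
Solve 32*tariff - 6 = 218: tariff = (218 + 6) / 32 = 7.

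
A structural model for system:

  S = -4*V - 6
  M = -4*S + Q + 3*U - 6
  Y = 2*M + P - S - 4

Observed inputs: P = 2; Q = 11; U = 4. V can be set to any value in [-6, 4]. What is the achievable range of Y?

Substituting into the M equation gives M = 16*V + 41.
Substituting into the Y equation gives Y = 36*V + 86.
Linear in V, so extremes are at the endpoints: V = -6 gives Y = -130; V = 4 gives Y = 230.

-130 to 230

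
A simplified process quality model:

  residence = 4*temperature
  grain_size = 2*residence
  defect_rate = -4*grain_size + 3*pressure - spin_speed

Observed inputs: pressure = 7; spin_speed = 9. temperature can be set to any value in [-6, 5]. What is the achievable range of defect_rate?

Substituting into the grain_size equation gives grain_size = 8*temperature.
Substituting into the defect_rate equation gives defect_rate = -32*temperature + 12.
Linear in temperature, so extremes are at the endpoints: temperature = -6 gives defect_rate = 204; temperature = 5 gives defect_rate = -148.

-148 to 204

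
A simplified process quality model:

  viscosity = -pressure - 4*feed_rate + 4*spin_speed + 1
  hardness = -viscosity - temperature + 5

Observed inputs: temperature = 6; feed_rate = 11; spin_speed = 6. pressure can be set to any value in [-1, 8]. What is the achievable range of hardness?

17 to 26

Substituting into the viscosity equation gives viscosity = -pressure - 19.
This gives hardness = pressure + 18.
Linear in pressure, so extremes are at the endpoints: pressure = -1 gives hardness = 17; pressure = 8 gives hardness = 26.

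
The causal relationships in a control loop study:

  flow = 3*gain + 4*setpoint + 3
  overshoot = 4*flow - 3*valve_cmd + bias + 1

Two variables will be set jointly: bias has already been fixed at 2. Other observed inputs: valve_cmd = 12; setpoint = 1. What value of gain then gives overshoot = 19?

With bias held at 2:
Substituting into the flow equation gives flow = 3*gain + 7.
So overshoot = 12*gain - 5.
Solve 12*gain - 5 = 19: gain = (19 + 5) / 12 = 2.

gain = 2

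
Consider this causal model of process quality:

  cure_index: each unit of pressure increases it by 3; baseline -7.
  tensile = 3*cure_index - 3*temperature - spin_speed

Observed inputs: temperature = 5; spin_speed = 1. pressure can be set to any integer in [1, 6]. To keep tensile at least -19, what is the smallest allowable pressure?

pressure = 2

Substituting into the tensile equation gives tensile = 9*pressure - 37.
Require 9*pressure - 37 ≥ -19, so pressure ≥ 2.
The smallest integer in [1, 6] satisfying this is 2.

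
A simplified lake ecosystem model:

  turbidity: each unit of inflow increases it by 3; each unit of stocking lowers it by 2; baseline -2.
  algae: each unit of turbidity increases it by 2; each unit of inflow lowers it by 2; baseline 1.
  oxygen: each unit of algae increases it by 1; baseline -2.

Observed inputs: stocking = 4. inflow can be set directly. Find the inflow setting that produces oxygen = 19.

Substituting into the turbidity equation gives turbidity = 3*inflow - 10.
Substituting into the algae equation gives algae = 4*inflow - 19.
Substituting into the oxygen equation gives oxygen = 4*inflow - 21.
Solve 4*inflow - 21 = 19: inflow = (19 + 21) / 4 = 10.

inflow = 10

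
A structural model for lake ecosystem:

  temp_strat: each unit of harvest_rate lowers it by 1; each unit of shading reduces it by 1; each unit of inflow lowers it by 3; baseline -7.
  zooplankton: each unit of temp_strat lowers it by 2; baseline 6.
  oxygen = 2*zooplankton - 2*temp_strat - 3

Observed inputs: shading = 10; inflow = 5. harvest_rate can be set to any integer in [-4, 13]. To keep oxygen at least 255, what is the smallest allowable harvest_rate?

harvest_rate = 9

Substituting into the temp_strat equation gives temp_strat = -harvest_rate - 32.
Substituting into the zooplankton equation gives zooplankton = 2*harvest_rate + 70.
Substituting into the oxygen equation gives oxygen = 6*harvest_rate + 201.
Require 6*harvest_rate + 201 ≥ 255, so harvest_rate ≥ 9.
The smallest integer in [-4, 13] satisfying this is 9.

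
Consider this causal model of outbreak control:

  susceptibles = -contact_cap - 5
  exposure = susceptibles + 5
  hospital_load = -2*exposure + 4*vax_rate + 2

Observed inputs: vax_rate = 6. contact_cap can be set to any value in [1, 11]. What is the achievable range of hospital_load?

Substituting into the exposure equation gives exposure = -contact_cap.
Substituting into the hospital_load equation gives hospital_load = 2*contact_cap + 26.
Linear in contact_cap, so extremes are at the endpoints: contact_cap = 1 gives hospital_load = 28; contact_cap = 11 gives hospital_load = 48.

28 to 48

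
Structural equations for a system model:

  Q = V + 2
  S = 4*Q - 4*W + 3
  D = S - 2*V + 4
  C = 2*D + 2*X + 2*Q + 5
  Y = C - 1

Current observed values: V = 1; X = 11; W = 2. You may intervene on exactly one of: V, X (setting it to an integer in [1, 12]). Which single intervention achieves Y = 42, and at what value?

set X = 7

Intervening on V: Y = 6*V + 44. Reaching 42 requires V = -1/3, not an integer.
Intervening on X: with other inputs at their observed values, Y = 2*X + 28. Solving for 42 gives X = 7, within [1, 12].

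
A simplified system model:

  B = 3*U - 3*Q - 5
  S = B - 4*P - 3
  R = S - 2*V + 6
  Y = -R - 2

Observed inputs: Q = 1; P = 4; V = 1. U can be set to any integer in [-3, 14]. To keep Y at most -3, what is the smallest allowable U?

Substituting into the B equation gives B = 3*U - 8.
Substituting into the S equation gives S = 3*U - 27.
This gives R = 3*U - 23.
Substituting into the Y equation gives Y = -3*U + 21.
Require -3*U + 21 ≤ -3, so U ≥ 8.
The smallest integer in [-3, 14] satisfying this is 8.

U = 8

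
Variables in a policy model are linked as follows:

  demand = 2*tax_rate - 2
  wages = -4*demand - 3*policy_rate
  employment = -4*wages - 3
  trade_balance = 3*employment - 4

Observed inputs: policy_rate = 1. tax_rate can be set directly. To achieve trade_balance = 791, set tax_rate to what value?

tax_rate = 9

Substituting into the wages equation gives wages = -8*tax_rate + 5.
employment becomes 32*tax_rate - 23.
trade_balance becomes 96*tax_rate - 73.
Solve 96*tax_rate - 73 = 791: tax_rate = (791 + 73) / 96 = 9.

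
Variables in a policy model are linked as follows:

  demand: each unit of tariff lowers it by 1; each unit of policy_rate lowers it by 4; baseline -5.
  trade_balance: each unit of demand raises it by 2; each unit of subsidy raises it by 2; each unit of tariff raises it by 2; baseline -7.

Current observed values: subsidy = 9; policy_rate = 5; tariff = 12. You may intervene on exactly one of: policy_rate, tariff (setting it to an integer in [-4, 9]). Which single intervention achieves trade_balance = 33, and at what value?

set policy_rate = -4

Intervening on policy_rate: with other inputs at their observed values, trade_balance = -8*policy_rate + 1. Solving for 33 gives policy_rate = -4, within [-4, 9].
Intervening on tariff: the paths from tariff to trade_balance cancel (net effect zero), leaving trade_balance = -39; 33 is unreachable this way.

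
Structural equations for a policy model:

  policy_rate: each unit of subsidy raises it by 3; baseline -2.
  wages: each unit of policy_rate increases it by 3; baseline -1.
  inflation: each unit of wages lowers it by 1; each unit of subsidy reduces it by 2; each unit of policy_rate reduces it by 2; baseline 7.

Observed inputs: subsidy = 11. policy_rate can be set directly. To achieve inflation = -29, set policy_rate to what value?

policy_rate = 3

Intervening on policy_rate fixes its value directly, overriding its dependence on subsidy.
Substituting into the inflation equation gives inflation = -5*policy_rate - 14.
Solve -5*policy_rate - 14 = -29: policy_rate = (-29 + 14) / -5 = 3.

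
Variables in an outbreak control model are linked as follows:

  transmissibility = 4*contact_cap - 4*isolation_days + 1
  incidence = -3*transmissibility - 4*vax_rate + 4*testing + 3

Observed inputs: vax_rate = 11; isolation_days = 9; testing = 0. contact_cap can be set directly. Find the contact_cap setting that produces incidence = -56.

Substituting into the transmissibility equation gives transmissibility = 4*contact_cap - 35.
Substituting into the incidence equation gives incidence = -12*contact_cap + 64.
Solve -12*contact_cap + 64 = -56: contact_cap = (-56 - 64) / -12 = 10.

contact_cap = 10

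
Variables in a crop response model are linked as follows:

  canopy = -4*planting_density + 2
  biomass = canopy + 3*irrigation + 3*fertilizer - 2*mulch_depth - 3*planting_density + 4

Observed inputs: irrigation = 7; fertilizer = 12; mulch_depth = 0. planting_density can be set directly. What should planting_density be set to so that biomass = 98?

planting_density = -5

Substituting into the biomass equation gives biomass = -7*planting_density + 63.
Solve -7*planting_density + 63 = 98: planting_density = (98 - 63) / -7 = -5.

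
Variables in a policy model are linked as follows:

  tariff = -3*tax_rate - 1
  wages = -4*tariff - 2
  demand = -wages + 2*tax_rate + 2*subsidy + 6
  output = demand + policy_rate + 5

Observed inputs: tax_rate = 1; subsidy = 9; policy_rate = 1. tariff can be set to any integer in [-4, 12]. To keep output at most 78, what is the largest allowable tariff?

tariff = 11

Intervening on tariff fixes its value directly, overriding its dependence on tax_rate.
Substituting into the demand equation gives demand = 4*tariff + 28.
output becomes 4*tariff + 34.
Require 4*tariff + 34 ≤ 78, so tariff ≤ 11.
The largest integer in [-4, 12] satisfying this is 11.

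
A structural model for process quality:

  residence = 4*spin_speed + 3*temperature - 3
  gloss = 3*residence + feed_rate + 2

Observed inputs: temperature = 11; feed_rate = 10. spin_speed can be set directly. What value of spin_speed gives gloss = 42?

Substituting into the residence equation gives residence = 4*spin_speed + 30.
gloss becomes 12*spin_speed + 102.
Solve 12*spin_speed + 102 = 42: spin_speed = (42 - 102) / 12 = -5.

spin_speed = -5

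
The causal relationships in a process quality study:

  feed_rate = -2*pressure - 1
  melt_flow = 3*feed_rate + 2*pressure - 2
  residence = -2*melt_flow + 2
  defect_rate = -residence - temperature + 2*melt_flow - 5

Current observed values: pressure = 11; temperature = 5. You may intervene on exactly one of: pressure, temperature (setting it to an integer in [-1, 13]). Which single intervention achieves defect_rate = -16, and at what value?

Intervening on pressure: with other inputs at their observed values, defect_rate = -16*pressure - 32. Solving for -16 gives pressure = -1, within [-1, 13].
Intervening on temperature: defect_rate = -temperature - 203. Reaching -16 requires temperature = -187, outside [-1, 13].

set pressure = -1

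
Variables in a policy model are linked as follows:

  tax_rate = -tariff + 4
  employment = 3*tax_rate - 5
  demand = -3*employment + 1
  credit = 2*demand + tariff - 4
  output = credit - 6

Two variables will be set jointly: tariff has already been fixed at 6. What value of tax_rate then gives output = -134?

tax_rate = 9

With tariff held at 6:
Intervening on tax_rate fixes its value directly, overriding its dependence on tariff.
Substituting into the demand equation gives demand = -9*tax_rate + 16.
Substituting into the credit equation gives credit = -18*tax_rate + 34.
Substituting into the output equation gives output = -18*tax_rate + 28.
Solve -18*tax_rate + 28 = -134: tax_rate = (-134 - 28) / -18 = 9.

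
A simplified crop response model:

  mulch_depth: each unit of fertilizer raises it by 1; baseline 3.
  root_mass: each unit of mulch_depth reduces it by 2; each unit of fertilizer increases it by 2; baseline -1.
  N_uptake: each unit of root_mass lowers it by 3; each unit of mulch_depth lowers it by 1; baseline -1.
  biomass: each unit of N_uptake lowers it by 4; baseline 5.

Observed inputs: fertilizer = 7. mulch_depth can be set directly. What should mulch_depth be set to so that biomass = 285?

mulch_depth = -6

Intervening on mulch_depth fixes its value directly, overriding its dependence on fertilizer.
Substituting into the root_mass equation gives root_mass = -2*mulch_depth + 13.
Substituting into the N_uptake equation gives N_uptake = 5*mulch_depth - 40.
biomass becomes -20*mulch_depth + 165.
Solve -20*mulch_depth + 165 = 285: mulch_depth = (285 - 165) / -20 = -6.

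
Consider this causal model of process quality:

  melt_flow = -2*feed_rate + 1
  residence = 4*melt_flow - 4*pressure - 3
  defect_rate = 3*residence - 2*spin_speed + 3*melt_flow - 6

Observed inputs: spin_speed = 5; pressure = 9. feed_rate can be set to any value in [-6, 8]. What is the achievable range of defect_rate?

Substituting into the residence equation gives residence = -8*feed_rate - 35.
Substituting into the defect_rate equation gives defect_rate = -30*feed_rate - 118.
Linear in feed_rate, so extremes are at the endpoints: feed_rate = -6 gives defect_rate = 62; feed_rate = 8 gives defect_rate = -358.

-358 to 62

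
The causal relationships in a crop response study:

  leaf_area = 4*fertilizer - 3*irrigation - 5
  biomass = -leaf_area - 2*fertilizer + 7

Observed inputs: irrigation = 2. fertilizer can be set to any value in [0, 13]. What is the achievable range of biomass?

-60 to 18

Substituting into the leaf_area equation gives leaf_area = 4*fertilizer - 11.
Substituting into the biomass equation gives biomass = -6*fertilizer + 18.
Linear in fertilizer, so extremes are at the endpoints: fertilizer = 0 gives biomass = 18; fertilizer = 13 gives biomass = -60.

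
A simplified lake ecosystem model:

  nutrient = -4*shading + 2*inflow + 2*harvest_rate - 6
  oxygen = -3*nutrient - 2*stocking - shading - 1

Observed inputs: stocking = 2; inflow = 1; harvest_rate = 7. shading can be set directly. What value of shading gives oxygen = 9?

shading = 4

Substituting into the nutrient equation gives nutrient = -4*shading + 10.
So oxygen = 11*shading - 35.
Solve 11*shading - 35 = 9: shading = (9 + 35) / 11 = 4.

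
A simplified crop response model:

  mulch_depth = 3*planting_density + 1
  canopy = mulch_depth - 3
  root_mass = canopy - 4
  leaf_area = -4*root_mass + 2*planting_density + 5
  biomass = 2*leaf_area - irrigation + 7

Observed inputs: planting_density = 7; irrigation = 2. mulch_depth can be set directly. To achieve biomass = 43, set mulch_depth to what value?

mulch_depth = 7

Intervening on mulch_depth fixes its value directly, overriding its dependence on planting_density.
Substituting into the root_mass equation gives root_mass = mulch_depth - 7.
Substituting into the leaf_area equation gives leaf_area = -4*mulch_depth + 47.
biomass becomes -8*mulch_depth + 99.
Solve -8*mulch_depth + 99 = 43: mulch_depth = (43 - 99) / -8 = 7.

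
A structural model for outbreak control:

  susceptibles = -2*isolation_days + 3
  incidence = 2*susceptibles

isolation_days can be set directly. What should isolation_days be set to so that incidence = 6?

isolation_days = 0

Substituting into the incidence equation gives incidence = -4*isolation_days + 6.
Solve -4*isolation_days + 6 = 6: isolation_days = (6 - 6) / -4 = 0.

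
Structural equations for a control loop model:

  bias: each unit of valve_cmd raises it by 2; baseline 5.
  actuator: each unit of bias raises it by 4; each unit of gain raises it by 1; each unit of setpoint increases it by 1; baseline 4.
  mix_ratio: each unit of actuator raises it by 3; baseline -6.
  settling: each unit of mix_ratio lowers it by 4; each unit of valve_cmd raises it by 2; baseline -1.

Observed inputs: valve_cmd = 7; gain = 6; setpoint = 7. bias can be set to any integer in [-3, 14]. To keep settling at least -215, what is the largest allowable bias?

Intervening on bias fixes its value directly, overriding its dependence on valve_cmd.
Substituting into the actuator equation gives actuator = 4*bias + 17.
Substituting into the mix_ratio equation gives mix_ratio = 12*bias + 45.
So settling = -48*bias - 167.
Require -48*bias - 167 ≥ -215, so bias ≤ 1.
The largest integer in [-3, 14] satisfying this is 1.

bias = 1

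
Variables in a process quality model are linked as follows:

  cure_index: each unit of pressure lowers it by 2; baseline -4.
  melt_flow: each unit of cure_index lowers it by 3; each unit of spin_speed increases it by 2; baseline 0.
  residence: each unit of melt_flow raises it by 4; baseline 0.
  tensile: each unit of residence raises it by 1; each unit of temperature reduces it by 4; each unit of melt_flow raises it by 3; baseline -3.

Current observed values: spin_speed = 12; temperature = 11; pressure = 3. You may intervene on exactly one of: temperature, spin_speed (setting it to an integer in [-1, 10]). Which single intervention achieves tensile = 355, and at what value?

Intervening on temperature: with other inputs at their observed values, tensile = -4*temperature + 375. Solving for 355 gives temperature = 5, within [-1, 10].
Intervening on spin_speed: tensile = 14*spin_speed + 163. Reaching 355 requires spin_speed = 96/7, not an integer.

set temperature = 5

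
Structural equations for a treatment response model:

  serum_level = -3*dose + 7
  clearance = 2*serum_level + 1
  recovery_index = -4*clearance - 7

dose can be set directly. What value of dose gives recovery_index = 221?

dose = 12

Substituting into the clearance equation gives clearance = -6*dose + 15.
So recovery_index = 24*dose - 67.
Solve 24*dose - 67 = 221: dose = (221 + 67) / 24 = 12.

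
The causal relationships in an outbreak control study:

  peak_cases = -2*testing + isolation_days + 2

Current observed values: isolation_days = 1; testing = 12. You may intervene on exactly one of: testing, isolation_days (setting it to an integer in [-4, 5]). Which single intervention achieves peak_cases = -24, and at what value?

set isolation_days = -2

Intervening on testing: peak_cases = -2*testing + 3. Reaching -24 requires testing = 27/2, not an integer.
Intervening on isolation_days: with other inputs at their observed values, peak_cases = isolation_days - 22. Solving for -24 gives isolation_days = -2, within [-4, 5].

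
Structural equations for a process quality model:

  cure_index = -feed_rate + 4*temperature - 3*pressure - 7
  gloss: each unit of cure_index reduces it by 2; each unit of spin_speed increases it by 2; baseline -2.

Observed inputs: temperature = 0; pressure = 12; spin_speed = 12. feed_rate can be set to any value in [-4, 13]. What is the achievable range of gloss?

Substituting into the cure_index equation gives cure_index = -feed_rate - 43.
Substituting into the gloss equation gives gloss = 2*feed_rate + 108.
Linear in feed_rate, so extremes are at the endpoints: feed_rate = -4 gives gloss = 100; feed_rate = 13 gives gloss = 134.

100 to 134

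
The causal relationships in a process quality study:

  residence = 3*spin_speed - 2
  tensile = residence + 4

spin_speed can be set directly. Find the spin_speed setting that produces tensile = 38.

Substituting into the tensile equation gives tensile = 3*spin_speed + 2.
Solve 3*spin_speed + 2 = 38: spin_speed = (38 - 2) / 3 = 12.

spin_speed = 12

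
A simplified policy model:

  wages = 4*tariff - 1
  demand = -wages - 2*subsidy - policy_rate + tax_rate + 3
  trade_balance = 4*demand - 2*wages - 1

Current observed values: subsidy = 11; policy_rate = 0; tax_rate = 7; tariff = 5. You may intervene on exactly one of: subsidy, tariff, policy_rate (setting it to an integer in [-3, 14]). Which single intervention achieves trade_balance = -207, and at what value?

Intervening on subsidy: trade_balance = -8*subsidy - 75. Reaching -207 requires subsidy = 33/2, not an integer.
Intervening on tariff: trade_balance = -24*tariff - 43. Reaching -207 requires tariff = 41/6, not an integer.
Intervening on policy_rate: with other inputs at their observed values, trade_balance = -4*policy_rate - 163. Solving for -207 gives policy_rate = 11, within [-3, 14].

set policy_rate = 11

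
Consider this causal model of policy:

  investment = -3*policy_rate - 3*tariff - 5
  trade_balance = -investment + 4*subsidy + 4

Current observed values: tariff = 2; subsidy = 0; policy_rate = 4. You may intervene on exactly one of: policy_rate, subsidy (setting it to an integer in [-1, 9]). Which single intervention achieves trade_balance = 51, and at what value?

set subsidy = 6

Intervening on policy_rate: trade_balance = 3*policy_rate + 15. Reaching 51 requires policy_rate = 12, outside [-1, 9].
Intervening on subsidy: with other inputs at their observed values, trade_balance = 4*subsidy + 27. Solving for 51 gives subsidy = 6, within [-1, 9].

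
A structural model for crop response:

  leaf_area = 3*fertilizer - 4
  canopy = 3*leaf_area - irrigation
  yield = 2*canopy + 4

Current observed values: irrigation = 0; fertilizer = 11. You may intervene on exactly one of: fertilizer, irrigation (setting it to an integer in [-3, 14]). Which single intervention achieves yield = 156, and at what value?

Intervening on fertilizer: yield = 18*fertilizer - 20. Reaching 156 requires fertilizer = 88/9, not an integer.
Intervening on irrigation: with other inputs at their observed values, yield = -2*irrigation + 178. Solving for 156 gives irrigation = 11, within [-3, 14].

set irrigation = 11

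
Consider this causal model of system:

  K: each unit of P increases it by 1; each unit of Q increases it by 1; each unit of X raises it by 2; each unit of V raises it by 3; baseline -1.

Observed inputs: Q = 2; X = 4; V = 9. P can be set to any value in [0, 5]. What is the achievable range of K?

Substituting into the K equation gives K = P + 36.
Linear in P, so extremes are at the endpoints: P = 0 gives K = 36; P = 5 gives K = 41.

36 to 41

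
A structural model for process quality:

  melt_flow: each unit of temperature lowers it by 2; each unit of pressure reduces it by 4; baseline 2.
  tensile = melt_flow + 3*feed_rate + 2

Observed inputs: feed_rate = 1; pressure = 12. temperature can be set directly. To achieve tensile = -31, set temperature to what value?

temperature = -5

Substituting into the melt_flow equation gives melt_flow = -2*temperature - 46.
Substituting into the tensile equation gives tensile = -2*temperature - 41.
Solve -2*temperature - 41 = -31: temperature = (-31 + 41) / -2 = -5.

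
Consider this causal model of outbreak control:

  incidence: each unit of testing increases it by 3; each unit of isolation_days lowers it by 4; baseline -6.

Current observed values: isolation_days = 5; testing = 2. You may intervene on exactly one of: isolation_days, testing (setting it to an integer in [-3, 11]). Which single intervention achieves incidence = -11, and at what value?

Intervening on isolation_days: incidence = -4*isolation_days. Reaching -11 requires isolation_days = 11/4, not an integer.
Intervening on testing: with other inputs at their observed values, incidence = 3*testing - 26. Solving for -11 gives testing = 5, within [-3, 11].

set testing = 5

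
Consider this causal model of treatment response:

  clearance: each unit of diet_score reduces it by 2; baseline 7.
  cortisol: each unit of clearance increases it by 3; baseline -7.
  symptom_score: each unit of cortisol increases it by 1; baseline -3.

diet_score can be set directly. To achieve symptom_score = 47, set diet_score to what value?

Substituting into the cortisol equation gives cortisol = -6*diet_score + 14.
Substituting into the symptom_score equation gives symptom_score = -6*diet_score + 11.
Solve -6*diet_score + 11 = 47: diet_score = (47 - 11) / -6 = -6.

diet_score = -6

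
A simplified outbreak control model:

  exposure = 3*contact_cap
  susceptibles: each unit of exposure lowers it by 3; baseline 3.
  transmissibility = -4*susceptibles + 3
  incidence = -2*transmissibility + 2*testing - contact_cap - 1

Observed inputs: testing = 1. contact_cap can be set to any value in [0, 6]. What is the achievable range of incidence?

-419 to 19

Substituting into the susceptibles equation gives susceptibles = -9*contact_cap + 3.
Substituting into the transmissibility equation gives transmissibility = 36*contact_cap - 9.
Substituting into the incidence equation gives incidence = -73*contact_cap + 19.
Linear in contact_cap, so extremes are at the endpoints: contact_cap = 0 gives incidence = 19; contact_cap = 6 gives incidence = -419.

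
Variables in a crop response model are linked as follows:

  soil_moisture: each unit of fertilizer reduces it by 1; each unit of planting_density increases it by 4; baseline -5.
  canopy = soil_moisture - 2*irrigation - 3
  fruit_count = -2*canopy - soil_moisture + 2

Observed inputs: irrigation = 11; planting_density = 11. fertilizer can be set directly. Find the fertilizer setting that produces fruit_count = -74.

Substituting into the soil_moisture equation gives soil_moisture = -fertilizer + 39.
Substituting into the canopy equation gives canopy = -fertilizer + 14.
Substituting into the fruit_count equation gives fruit_count = 3*fertilizer - 65.
Solve 3*fertilizer - 65 = -74: fertilizer = (-74 + 65) / 3 = -3.

fertilizer = -3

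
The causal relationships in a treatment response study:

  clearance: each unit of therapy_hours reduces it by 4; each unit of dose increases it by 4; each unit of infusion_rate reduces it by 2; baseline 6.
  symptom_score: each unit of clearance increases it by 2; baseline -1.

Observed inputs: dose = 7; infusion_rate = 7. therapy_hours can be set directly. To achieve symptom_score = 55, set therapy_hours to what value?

therapy_hours = -2

Substituting into the clearance equation gives clearance = -4*therapy_hours + 20.
Substituting into the symptom_score equation gives symptom_score = -8*therapy_hours + 39.
Solve -8*therapy_hours + 39 = 55: therapy_hours = (55 - 39) / -8 = -2.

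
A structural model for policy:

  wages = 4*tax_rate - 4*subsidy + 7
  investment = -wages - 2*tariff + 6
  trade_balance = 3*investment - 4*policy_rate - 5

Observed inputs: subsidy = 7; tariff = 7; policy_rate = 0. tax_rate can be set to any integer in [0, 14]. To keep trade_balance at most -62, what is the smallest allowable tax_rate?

tax_rate = 8

Substituting into the wages equation gives wages = 4*tax_rate - 21.
So investment = -4*tax_rate + 13.
Substituting into the trade_balance equation gives trade_balance = -12*tax_rate + 34.
Require -12*tax_rate + 34 ≤ -62, so tax_rate ≥ 8.
The smallest integer in [0, 14] satisfying this is 8.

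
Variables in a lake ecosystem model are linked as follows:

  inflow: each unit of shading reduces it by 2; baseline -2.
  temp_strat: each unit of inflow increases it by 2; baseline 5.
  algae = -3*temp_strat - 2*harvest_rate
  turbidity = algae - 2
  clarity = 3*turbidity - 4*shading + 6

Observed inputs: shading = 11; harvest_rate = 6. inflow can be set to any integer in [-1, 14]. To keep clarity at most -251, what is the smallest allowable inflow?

inflow = 7

Intervening on inflow fixes its value directly, overriding its dependence on shading.
Substituting into the algae equation gives algae = -6*inflow - 27.
This gives turbidity = -6*inflow - 29.
Substituting into the clarity equation gives clarity = -18*inflow - 125.
Require -18*inflow - 125 ≤ -251, so inflow ≥ 7.
The smallest integer in [-1, 14] satisfying this is 7.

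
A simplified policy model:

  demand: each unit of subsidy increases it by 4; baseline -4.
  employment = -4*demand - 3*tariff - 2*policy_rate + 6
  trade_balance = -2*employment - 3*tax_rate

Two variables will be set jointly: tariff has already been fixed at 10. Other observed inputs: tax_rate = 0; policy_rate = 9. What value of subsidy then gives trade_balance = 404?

subsidy = 11

With tariff held at 10:
Substituting into the employment equation gives employment = -16*subsidy - 26.
Substituting into the trade_balance equation gives trade_balance = 32*subsidy + 52.
Solve 32*subsidy + 52 = 404: subsidy = (404 - 52) / 32 = 11.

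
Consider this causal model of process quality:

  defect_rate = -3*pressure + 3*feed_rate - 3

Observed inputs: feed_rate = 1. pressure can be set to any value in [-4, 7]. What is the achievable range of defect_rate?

Substituting into the defect_rate equation gives defect_rate = -3*pressure.
Linear in pressure, so extremes are at the endpoints: pressure = -4 gives defect_rate = 12; pressure = 7 gives defect_rate = -21.

-21 to 12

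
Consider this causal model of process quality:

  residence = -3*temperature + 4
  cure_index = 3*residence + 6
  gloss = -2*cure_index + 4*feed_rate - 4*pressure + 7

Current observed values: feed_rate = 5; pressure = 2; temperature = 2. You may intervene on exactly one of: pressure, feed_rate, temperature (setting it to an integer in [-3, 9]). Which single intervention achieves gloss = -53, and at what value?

Intervening on pressure: gloss = -4*pressure + 27. Reaching -53 requires pressure = 20, outside [-3, 9].
Intervening on feed_rate: gloss = 4*feed_rate - 1. Reaching -53 requires feed_rate = -13, outside [-3, 9].
Intervening on temperature: with other inputs at their observed values, gloss = 18*temperature - 17. Solving for -53 gives temperature = -2, within [-3, 9].

set temperature = -2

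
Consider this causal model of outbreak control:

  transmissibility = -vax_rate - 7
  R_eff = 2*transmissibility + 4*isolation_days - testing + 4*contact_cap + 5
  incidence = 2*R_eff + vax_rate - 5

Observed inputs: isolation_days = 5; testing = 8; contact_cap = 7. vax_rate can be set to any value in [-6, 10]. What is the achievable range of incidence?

27 to 75

Substituting into the R_eff equation gives R_eff = -2*vax_rate + 31.
So incidence = -3*vax_rate + 57.
Linear in vax_rate, so extremes are at the endpoints: vax_rate = -6 gives incidence = 75; vax_rate = 10 gives incidence = 27.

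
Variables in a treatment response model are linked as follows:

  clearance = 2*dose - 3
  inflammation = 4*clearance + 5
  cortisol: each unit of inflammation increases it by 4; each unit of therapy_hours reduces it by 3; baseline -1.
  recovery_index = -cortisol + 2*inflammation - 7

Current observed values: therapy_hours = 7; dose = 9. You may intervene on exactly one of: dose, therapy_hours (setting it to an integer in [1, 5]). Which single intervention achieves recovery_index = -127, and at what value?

set therapy_hours = 3

Intervening on dose: recovery_index = -16*dose + 29. Reaching -127 requires dose = 39/4, not an integer.
Intervening on therapy_hours: with other inputs at their observed values, recovery_index = 3*therapy_hours - 136. Solving for -127 gives therapy_hours = 3, within [1, 5].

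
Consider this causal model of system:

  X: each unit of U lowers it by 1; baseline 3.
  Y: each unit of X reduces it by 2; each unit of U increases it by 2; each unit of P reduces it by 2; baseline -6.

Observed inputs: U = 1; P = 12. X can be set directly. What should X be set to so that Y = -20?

X = -4

Intervening on X fixes its value directly, overriding its dependence on U.
Substituting into the Y equation gives Y = -2*X - 28.
Solve -2*X - 28 = -20: X = (-20 + 28) / -2 = -4.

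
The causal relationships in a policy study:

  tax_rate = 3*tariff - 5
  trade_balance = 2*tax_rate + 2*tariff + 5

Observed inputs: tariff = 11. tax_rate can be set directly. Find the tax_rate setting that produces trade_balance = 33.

Intervening on tax_rate fixes its value directly, overriding its dependence on tariff.
Substituting into the trade_balance equation gives trade_balance = 2*tax_rate + 27.
Solve 2*tax_rate + 27 = 33: tax_rate = (33 - 27) / 2 = 3.

tax_rate = 3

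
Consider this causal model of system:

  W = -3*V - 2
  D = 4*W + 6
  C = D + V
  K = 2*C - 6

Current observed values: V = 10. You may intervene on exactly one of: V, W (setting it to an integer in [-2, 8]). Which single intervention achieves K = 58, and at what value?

Intervening on V: K = -22*V - 10. Reaching 58 requires V = -34/11, not an integer.
Intervening on W: with other inputs at their observed values, K = 8*W + 26. Solving for 58 gives W = 4, within [-2, 8].

set W = 4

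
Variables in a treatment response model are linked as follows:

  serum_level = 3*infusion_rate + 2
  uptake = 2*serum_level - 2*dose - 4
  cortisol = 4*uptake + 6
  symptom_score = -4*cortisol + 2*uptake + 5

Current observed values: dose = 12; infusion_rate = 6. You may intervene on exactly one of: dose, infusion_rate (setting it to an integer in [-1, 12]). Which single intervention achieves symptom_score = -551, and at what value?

Intervening on dose: with other inputs at their observed values, symptom_score = 28*dose - 523. Solving for -551 gives dose = -1, within [-1, 12].
Intervening on infusion_rate: symptom_score = -84*infusion_rate + 317. Reaching -551 requires infusion_rate = 31/3, not an integer.

set dose = -1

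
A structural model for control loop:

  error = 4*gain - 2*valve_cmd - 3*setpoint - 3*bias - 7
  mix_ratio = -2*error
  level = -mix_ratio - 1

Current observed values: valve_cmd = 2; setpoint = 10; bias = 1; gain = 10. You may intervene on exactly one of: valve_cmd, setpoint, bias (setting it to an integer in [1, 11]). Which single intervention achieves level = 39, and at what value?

Intervening on valve_cmd: level = -4*valve_cmd - 1. Reaching 39 requires valve_cmd = -10, outside [1, 11].
Intervening on setpoint: with other inputs at their observed values, level = -6*setpoint + 51. Solving for 39 gives setpoint = 2, within [1, 11].
Intervening on bias: level = -6*bias - 3. Reaching 39 requires bias = -7, outside [1, 11].

set setpoint = 2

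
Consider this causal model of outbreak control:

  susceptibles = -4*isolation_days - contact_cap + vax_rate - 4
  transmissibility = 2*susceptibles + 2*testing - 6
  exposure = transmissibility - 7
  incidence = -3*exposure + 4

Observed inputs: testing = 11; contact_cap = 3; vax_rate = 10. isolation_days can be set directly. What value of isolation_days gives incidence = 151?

isolation_days = 8

Substituting into the susceptibles equation gives susceptibles = -4*isolation_days + 3.
Substituting into the transmissibility equation gives transmissibility = -8*isolation_days + 22.
Substituting into the exposure equation gives exposure = -8*isolation_days + 15.
Substituting into the incidence equation gives incidence = 24*isolation_days - 41.
Solve 24*isolation_days - 41 = 151: isolation_days = (151 + 41) / 24 = 8.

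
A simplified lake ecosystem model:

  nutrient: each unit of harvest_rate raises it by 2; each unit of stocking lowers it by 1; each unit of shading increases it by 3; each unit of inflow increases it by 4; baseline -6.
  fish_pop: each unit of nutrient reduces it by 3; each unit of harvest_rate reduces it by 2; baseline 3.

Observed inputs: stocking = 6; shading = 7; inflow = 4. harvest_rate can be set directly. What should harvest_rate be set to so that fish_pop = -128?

Substituting into the nutrient equation gives nutrient = 2*harvest_rate + 25.
Substituting into the fish_pop equation gives fish_pop = -8*harvest_rate - 72.
Solve -8*harvest_rate - 72 = -128: harvest_rate = (-128 + 72) / -8 = 7.

harvest_rate = 7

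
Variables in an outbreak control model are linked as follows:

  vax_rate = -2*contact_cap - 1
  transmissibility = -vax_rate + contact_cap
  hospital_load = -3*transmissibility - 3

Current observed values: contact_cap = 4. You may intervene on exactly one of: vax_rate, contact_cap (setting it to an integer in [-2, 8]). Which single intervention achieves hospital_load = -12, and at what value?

set vax_rate = 1

Intervening on vax_rate: with other inputs at their observed values, hospital_load = 3*vax_rate - 15. Solving for -12 gives vax_rate = 1, within [-2, 8].
Intervening on contact_cap: hospital_load = -9*contact_cap - 6. Reaching -12 requires contact_cap = 2/3, not an integer.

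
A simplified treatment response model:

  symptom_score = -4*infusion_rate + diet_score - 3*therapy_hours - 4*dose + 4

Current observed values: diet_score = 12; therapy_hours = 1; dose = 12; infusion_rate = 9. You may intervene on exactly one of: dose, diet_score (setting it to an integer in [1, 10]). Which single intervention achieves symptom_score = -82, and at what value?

set diet_score = 1

Intervening on dose: symptom_score = -4*dose - 23. Reaching -82 requires dose = 59/4, not an integer.
Intervening on diet_score: with other inputs at their observed values, symptom_score = diet_score - 83. Solving for -82 gives diet_score = 1, within [1, 10].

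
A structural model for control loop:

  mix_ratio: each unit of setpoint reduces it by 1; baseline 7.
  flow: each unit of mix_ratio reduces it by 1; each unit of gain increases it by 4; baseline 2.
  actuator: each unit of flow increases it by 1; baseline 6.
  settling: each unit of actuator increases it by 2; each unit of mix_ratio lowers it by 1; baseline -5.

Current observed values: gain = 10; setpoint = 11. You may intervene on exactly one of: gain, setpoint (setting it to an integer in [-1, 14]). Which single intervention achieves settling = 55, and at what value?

Intervening on gain: with other inputs at their observed values, settling = 8*gain + 23. Solving for 55 gives gain = 4, within [-1, 14].
Intervening on setpoint: settling = 3*setpoint + 70. Reaching 55 requires setpoint = -5, outside [-1, 14].

set gain = 4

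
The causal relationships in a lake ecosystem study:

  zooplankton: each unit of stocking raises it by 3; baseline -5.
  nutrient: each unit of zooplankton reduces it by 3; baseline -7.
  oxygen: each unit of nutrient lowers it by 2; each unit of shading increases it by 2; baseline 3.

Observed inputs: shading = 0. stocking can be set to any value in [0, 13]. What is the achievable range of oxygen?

-13 to 221

Substituting into the nutrient equation gives nutrient = -9*stocking + 8.
This gives oxygen = 18*stocking - 13.
Linear in stocking, so extremes are at the endpoints: stocking = 0 gives oxygen = -13; stocking = 13 gives oxygen = 221.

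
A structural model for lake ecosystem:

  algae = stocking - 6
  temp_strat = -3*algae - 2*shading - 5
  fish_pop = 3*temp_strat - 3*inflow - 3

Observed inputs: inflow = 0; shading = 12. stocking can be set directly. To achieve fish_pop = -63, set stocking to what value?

stocking = 3

Substituting into the temp_strat equation gives temp_strat = -3*stocking - 11.
This gives fish_pop = -9*stocking - 36.
Solve -9*stocking - 36 = -63: stocking = (-63 + 36) / -9 = 3.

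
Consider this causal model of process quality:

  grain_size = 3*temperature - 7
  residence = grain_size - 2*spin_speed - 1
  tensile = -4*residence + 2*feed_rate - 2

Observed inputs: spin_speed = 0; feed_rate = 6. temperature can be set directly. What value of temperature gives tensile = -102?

Substituting into the residence equation gives residence = 3*temperature - 8.
Substituting into the tensile equation gives tensile = -12*temperature + 42.
Solve -12*temperature + 42 = -102: temperature = (-102 - 42) / -12 = 12.

temperature = 12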